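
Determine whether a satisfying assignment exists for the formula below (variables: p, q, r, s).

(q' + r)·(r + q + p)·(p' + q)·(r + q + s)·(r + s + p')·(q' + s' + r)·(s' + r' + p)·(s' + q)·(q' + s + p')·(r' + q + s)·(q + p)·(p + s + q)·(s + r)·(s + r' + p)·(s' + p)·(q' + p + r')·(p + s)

Satisfiable

Suppose q = 1.
The clause (r) is unit, so r = 1.
The clause (p) is unit, so p = 1.
The clause (s) is unit, so s = 1.
This assignment satisfies each clause.
A satisfying assignment: p: 1,  q: 1,  r: 1,  s: 1.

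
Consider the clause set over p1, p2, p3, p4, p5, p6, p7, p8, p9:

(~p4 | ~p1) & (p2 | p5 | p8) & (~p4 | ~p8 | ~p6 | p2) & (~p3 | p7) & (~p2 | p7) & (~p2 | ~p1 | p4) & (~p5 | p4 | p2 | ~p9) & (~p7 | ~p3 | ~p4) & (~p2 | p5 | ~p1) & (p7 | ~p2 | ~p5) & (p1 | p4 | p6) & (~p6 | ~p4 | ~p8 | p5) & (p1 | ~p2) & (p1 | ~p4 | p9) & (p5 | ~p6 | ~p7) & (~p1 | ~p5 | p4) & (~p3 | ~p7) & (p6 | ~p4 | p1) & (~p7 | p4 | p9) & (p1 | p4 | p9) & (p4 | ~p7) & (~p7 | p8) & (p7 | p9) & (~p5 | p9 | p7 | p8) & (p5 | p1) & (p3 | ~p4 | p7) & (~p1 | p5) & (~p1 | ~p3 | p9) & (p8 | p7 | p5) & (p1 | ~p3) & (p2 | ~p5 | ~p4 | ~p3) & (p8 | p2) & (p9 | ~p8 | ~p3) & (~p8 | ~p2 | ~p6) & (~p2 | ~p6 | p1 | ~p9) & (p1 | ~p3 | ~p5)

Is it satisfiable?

Suppose p4 = 0.
From the singleton clause (~p7), p7 = 0.
From the singleton clause (~p3), p3 = 0.
From the singleton clause (~p2), p2 = 0.
From the singleton clause (p9), p9 = 1.
From the singleton clause (~p5), p5 = 0.
From the singleton clause (p8), p8 = 1.
From the singleton clause (p1), p1 = 1.
But (~p1) is also a unit clause — contradiction.
That branch fails; take p4 = 1 instead.
From the singleton clause (~p1), p1 = 0.
From the singleton clause (~p2), p2 = 0.
From the singleton clause (p9), p9 = 1.
From the singleton clause (p6), p6 = 1.
From the singleton clause (~p8), p8 = 0.
But (p8) is also a unit clause — contradiction.
Either choice for p4 ends in contradiction.
No assignment satisfies every clause.

No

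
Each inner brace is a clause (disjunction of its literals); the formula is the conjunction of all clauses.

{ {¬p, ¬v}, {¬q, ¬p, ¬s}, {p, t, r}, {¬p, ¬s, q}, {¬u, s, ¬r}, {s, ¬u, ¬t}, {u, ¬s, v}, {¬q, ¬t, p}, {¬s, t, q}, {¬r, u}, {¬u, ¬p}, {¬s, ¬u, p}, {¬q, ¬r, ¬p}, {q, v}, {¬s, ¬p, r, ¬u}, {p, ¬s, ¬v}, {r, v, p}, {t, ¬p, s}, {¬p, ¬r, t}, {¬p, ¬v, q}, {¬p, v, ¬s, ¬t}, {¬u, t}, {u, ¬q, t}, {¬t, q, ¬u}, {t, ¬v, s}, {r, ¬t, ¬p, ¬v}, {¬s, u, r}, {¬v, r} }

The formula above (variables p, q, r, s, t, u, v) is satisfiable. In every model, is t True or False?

True

Suppose t = False.
From the singleton clause (¬u), u = False.
From the singleton clause (¬r), r = False.
From the singleton clause (p), p = True.
From the singleton clause (¬v), v = False.
From the singleton clause (¬s), s = False.
But (s) is also a unit clause — contradiction.
So every satisfying assignment has t = True.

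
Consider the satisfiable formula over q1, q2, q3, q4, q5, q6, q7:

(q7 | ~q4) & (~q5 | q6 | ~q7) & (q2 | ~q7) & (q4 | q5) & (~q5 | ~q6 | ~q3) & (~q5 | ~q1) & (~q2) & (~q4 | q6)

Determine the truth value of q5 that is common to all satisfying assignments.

True

Suppose q5 = 0.
(q4) alone gives q4 = 1.
(q7) alone gives q7 = 1.
(q2) alone gives q2 = 1.
But (~q2) is also a unit clause — contradiction.
So every satisfying assignment has q5 = True.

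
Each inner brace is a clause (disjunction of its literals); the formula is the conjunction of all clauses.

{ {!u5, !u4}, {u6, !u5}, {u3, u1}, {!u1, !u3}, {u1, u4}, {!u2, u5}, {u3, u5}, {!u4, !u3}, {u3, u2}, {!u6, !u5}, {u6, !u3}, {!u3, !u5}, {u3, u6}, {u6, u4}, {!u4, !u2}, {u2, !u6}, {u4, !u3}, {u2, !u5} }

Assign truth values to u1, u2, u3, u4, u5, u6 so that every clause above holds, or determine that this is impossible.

Branch on u5: set u5 = false.
From the singleton clause (!u2), u2 = false.
From the singleton clause (u3), u3 = true.
From the singleton clause (!u1), u1 = false.
From the singleton clause (u4), u4 = true.
But (!u4) is also a unit clause — contradiction.
Backtrack on u5: now try u5 = true.
From the singleton clause (!u4), u4 = false.
From the singleton clause (u6), u6 = true.
But (!u6) is also a unit clause — contradiction.
Both values of u5 lead to a conflict.

UNSATISFIABLE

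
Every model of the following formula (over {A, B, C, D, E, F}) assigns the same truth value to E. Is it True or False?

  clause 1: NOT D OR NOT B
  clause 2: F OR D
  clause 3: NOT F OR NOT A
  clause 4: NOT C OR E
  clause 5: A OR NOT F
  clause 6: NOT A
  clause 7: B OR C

Suppose E = false.
The clause (NOT C) is unit, so C = false.
The clause (NOT A) is unit, so A = false.
The clause (NOT F) is unit, so F = false.
The clause (D) is unit, so D = true.
The clause (NOT B) is unit, so B = false.
But (B) is also a unit clause — contradiction.
So every satisfying assignment has E = True.

True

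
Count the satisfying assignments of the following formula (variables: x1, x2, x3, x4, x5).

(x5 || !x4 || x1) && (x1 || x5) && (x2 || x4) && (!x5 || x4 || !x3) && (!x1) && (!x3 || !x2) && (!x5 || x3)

There are 2^5 = 32 truth assignments over (x1, x2, x3, x4, x5).
Split on x5. With x5 = true, the clauses containing x5 are satisfied and !x5 drops from the rest; 1 of the 2^4 = 16 assignments to the other variables satisfy what remains.
With x5 = false, by the same count on the reduced clause set, 0 assignments work.
(One model: x1=F, x2=F, x3=T, x4=T, x5=T.)
Total: 1 + 0 = 1.

1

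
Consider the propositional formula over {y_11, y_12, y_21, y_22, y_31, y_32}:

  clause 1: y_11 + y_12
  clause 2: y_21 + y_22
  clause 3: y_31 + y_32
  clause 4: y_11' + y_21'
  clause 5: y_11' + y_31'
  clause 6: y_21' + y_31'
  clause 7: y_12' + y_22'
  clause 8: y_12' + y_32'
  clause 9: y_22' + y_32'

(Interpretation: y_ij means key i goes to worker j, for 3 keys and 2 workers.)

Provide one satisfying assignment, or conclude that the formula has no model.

UNSATISFIABLE

Case y_11 = 1:
Unit clause (y_21') forces y_21 = 0.
Unit clause (y_22) forces y_22 = 1.
Unit clause (y_31') forces y_31 = 0.
Unit clause (y_32) forces y_32 = 1.
Now (y_32') is unsatisfied and unit — conflict.
That branch fails; take y_11 = 0 instead.
Unit clause (y_12) forces y_12 = 1.
Unit clause (y_22') forces y_22 = 0.
Unit clause (y_21) forces y_21 = 1.
Unit clause (y_31') forces y_31 = 0.
Unit clause (y_32) forces y_32 = 1.
Now (y_32') is unsatisfied and unit — conflict.
Both values of y_11 lead to a conflict.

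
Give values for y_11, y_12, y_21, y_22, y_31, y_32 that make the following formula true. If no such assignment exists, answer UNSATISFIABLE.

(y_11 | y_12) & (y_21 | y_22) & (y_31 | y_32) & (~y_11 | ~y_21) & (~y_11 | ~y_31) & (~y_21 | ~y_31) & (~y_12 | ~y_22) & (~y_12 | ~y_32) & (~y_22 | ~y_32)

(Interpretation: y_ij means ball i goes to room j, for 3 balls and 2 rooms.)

UNSATISFIABLE

Suppose y_11 = 1.
From the singleton clause (~y_21), y_21 = 0.
From the singleton clause (y_22), y_22 = 1.
From the singleton clause (~y_31), y_31 = 0.
From the singleton clause (y_32), y_32 = 1.
That conflicts with the unit clause (~y_32).
That branch fails; take y_11 = 0 instead.
From the singleton clause (y_12), y_12 = 1.
From the singleton clause (~y_22), y_22 = 0.
From the singleton clause (y_21), y_21 = 1.
From the singleton clause (~y_31), y_31 = 0.
From the singleton clause (y_32), y_32 = 1.
That conflicts with the unit clause (~y_32).
Neither y_11 = 1 nor y_11 = 0 works.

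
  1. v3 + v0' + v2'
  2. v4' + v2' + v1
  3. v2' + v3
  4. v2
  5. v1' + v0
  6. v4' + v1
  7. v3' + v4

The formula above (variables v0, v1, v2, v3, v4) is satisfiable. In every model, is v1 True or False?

Suppose v1 = 0.
From the singleton clause (v2), v2 = 1.
From the singleton clause (v4'), v4 = 0.
From the singleton clause (v3), v3 = 1.
But (v3') is also a unit clause — contradiction.
So every satisfying assignment has v1 = True.

True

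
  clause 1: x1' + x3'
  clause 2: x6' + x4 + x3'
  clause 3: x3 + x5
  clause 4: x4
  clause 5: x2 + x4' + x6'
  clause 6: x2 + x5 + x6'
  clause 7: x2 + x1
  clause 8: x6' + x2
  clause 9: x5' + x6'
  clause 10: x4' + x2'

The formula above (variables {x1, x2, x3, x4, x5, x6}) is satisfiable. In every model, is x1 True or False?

Suppose x1 = 0.
From the singleton clause (x4), x4 = 1.
From the singleton clause (x2), x2 = 1.
Now (x2') is unsatisfied and unit — conflict.
So every satisfying assignment has x1 = True.

True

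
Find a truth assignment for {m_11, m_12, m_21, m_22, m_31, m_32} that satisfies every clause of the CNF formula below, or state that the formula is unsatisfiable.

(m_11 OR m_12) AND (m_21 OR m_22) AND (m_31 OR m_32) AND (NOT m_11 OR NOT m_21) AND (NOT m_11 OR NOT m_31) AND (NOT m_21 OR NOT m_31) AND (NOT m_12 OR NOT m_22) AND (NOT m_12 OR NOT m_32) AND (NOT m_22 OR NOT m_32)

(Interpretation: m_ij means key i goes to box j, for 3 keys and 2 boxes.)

UNSATISFIABLE

Branch on m_11: set m_11 = true.
From the singleton clause (NOT m_21), m_21 = false.
From the singleton clause (m_22), m_22 = true.
From the singleton clause (NOT m_31), m_31 = false.
From the singleton clause (m_32), m_32 = true.
That conflicts with the unit clause (NOT m_32).
So m_11 must be the other value — set m_11 = false.
From the singleton clause (m_12), m_12 = true.
From the singleton clause (NOT m_22), m_22 = false.
From the singleton clause (m_21), m_21 = true.
From the singleton clause (NOT m_31), m_31 = false.
From the singleton clause (m_32), m_32 = true.
That conflicts with the unit clause (NOT m_32).
Both values of m_11 lead to a conflict.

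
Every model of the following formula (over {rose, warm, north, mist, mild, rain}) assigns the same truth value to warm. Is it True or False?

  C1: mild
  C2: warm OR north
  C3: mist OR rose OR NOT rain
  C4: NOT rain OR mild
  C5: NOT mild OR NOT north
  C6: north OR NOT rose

True

Suppose warm = false.
Unit clause (mild) forces mild = true.
Unit clause (north) forces north = true.
But (NOT north) is also a unit clause — contradiction.
So every satisfying assignment has warm = True.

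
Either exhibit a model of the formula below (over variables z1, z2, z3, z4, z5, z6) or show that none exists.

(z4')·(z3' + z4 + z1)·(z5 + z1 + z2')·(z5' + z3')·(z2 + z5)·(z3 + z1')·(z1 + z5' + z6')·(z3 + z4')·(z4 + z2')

Unit clause (z4') forces z4 = 0.
Unit clause (z2') forces z2 = 0.
Unit clause (z5) forces z5 = 1.
Unit clause (z3') forces z3 = 0.
Unit clause (z1') forces z1 = 0.
Unit clause (z6') forces z6 = 0.
Every clause now holds.

z1: 0,  z2: 0,  z3: 0,  z4: 0,  z5: 1,  z6: 0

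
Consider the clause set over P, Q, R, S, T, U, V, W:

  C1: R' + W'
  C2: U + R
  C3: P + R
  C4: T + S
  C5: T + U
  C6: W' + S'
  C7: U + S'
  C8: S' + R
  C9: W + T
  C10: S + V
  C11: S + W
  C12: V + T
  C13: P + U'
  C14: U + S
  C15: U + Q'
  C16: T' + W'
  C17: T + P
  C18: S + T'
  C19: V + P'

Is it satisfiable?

Yes, satisfiable

Suppose R = 1.
Unit clause (W') forces W = 0.
Unit clause (T) forces T = 1.
Unit clause (S) forces S = 1.
Unit clause (U) forces U = 1.
Unit clause (P) forces P = 1.
Unit clause (V) forces V = 1.
All clauses hold; Q can take either value.
A satisfying assignment: P: 1, Q: 1, R: 1, S: 1, T: 1, U: 1, V: 1, W: 0.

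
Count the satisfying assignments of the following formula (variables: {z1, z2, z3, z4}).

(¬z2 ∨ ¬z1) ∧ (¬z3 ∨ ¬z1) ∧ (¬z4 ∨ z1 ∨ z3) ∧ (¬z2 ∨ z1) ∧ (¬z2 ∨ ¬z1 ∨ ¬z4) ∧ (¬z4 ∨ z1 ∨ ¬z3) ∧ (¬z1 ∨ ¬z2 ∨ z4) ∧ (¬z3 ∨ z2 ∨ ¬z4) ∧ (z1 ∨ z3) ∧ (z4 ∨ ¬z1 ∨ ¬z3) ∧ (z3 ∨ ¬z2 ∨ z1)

3

There are 2^4 = 16 truth assignments over (z1, z2, z3, z4).
Check each against the 11 clauses (columns in the order z1, z2, z3, z4):
  F F F F  ✗ fails (z1 ∨ z3)
  F F F T  ✗ fails (¬z4 ∨ z1 ∨ z3)
  F F T F  ✓ satisfies all
  F F T T  ✗ fails (¬z4 ∨ z1 ∨ ¬z3)
  F T F F  ✗ fails (¬z2 ∨ z1)
  F T F T  ✗ fails (¬z4 ∨ z1 ∨ z3)
  F T T F  ✗ fails (¬z2 ∨ z1)
  F T T T  ✗ fails (¬z2 ∨ z1)
  T F F F  ✓ satisfies all
  T F F T  ✓ satisfies all
  T F T F  ✗ fails (¬z3 ∨ ¬z1)
  T F T T  ✗ fails (¬z3 ∨ ¬z1)
  T T F F  ✗ fails (¬z2 ∨ ¬z1)
  T T F T  ✗ fails (¬z2 ∨ ¬z1)
  T T T F  ✗ fails (¬z2 ∨ ¬z1)
  T T T T  ✗ fails (¬z2 ∨ ¬z1)
3 of the 16 rows are models.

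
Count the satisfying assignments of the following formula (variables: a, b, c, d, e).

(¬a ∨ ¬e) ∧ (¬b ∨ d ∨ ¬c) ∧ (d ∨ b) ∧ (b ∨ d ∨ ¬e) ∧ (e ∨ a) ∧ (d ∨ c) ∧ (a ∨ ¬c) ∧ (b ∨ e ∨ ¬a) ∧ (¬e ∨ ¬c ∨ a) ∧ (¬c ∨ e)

There are 2^5 = 32 truth assignments over (a, b, c, d, e).
Split on b. With b = True, the clauses containing b are satisfied and ¬b drops from the rest; 2 of the 2^4 = 16 assignments to the other variables satisfy what remains.
With b = False, by the same count on the reduced clause set, 1 assignment works.
Total: 2 + 1 = 3.

3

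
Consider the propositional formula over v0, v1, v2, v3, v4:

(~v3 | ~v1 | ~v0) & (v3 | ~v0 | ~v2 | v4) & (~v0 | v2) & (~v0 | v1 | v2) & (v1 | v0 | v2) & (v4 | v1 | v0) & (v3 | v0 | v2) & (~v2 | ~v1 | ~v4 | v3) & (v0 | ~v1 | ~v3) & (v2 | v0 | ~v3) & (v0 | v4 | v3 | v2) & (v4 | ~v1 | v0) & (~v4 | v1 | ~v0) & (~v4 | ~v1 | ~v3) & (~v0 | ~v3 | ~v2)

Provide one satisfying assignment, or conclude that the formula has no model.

Branch on v0: set v0 = 0.
Branch on v1: set v1 = 0.
The clause (v2) is unit, so v2 = 1.
The clause (v4) is unit, so v4 = 1.
All clauses hold; v3 can take either value.

v0: 0; v1: 0; v2: 1; v3: 0; v4: 1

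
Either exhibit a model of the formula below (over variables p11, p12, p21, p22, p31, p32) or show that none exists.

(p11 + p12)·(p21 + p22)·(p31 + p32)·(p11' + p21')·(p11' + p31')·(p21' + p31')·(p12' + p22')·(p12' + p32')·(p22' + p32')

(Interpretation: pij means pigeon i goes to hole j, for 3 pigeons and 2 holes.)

UNSATISFIABLE

Branch on p11: set p11 = 1.
Unit clause (p21') forces p21 = 0.
Unit clause (p22) forces p22 = 1.
Unit clause (p31') forces p31 = 0.
Unit clause (p32) forces p32 = 1.
That conflicts with the unit clause (p32').
Undo p11 and try p11 = 0.
Unit clause (p12) forces p12 = 1.
Unit clause (p22') forces p22 = 0.
Unit clause (p21) forces p21 = 1.
Unit clause (p31') forces p31 = 0.
Unit clause (p32) forces p32 = 1.
That conflicts with the unit clause (p32').
Either choice for p11 ends in contradiction.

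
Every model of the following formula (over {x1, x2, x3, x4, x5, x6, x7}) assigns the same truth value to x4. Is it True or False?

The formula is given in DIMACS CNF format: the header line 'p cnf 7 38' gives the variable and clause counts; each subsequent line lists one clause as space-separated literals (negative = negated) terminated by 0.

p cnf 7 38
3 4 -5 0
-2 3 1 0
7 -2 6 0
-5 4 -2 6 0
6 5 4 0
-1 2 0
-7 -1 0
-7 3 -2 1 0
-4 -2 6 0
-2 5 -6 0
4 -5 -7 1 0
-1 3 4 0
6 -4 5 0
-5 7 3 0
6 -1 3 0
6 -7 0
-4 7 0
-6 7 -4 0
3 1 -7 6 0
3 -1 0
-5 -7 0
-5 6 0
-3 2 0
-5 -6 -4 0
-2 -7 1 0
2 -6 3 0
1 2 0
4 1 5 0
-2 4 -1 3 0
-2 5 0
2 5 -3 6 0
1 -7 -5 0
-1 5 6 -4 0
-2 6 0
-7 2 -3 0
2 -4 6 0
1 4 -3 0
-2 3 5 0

False

Suppose x4 = True.
(x7) alone gives x7 = True.
(¬x1) alone gives x1 = False.
(x6) alone gives x6 = True.
(¬x5) alone gives x5 = False.
(¬x2) alone gives x2 = False.
That conflicts with the unit clause (x2).
So every satisfying assignment has x4 = False.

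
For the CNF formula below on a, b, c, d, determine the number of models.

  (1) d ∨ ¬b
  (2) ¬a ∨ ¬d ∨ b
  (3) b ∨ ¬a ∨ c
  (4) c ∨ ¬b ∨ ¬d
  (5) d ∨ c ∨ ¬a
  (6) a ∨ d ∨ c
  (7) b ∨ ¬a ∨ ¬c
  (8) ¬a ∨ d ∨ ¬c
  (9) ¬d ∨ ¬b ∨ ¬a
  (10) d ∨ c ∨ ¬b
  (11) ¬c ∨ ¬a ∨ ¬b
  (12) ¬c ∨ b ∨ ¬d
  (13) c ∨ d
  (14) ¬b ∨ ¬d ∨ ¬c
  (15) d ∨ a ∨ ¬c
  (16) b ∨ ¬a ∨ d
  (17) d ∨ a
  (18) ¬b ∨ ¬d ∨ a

1

There are 2^4 = 16 truth assignments over (a, b, c, d).
Split on d. With d = True, the clauses containing d are satisfied and ¬d drops from the rest; 1 of the 2^3 = 8 assignments to the other variables satisfy what remains.
With d = False, by the same count on the reduced clause set, 0 assignments work.
(One model: a=F, b=F, c=F, d=T.)
Total: 1 + 0 = 1.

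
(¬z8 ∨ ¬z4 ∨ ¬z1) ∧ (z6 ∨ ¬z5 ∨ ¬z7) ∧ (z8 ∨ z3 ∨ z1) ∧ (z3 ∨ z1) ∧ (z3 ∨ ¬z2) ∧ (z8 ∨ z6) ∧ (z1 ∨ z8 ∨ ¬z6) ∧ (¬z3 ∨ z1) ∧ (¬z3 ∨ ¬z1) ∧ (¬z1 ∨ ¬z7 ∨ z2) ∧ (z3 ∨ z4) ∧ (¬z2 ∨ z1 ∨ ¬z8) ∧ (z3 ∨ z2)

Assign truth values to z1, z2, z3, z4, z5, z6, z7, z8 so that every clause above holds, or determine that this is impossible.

UNSATISFIABLE

Try z3 = True.
Unit clause (z1) forces z1 = True.
That conflicts with the unit clause (¬z1).
So z3 must be the other value — set z3 = False.
Unit clause (z1) forces z1 = True.
Unit clause (¬z2) forces z2 = False.
That conflicts with the unit clause (z2).
Both values of z3 lead to a conflict.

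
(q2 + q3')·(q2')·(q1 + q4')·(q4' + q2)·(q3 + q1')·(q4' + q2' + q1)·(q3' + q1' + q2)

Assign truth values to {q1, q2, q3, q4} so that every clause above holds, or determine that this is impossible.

The clause (q2') is unit, so q2 = 0.
The clause (q3') is unit, so q3 = 0.
The clause (q4') is unit, so q4 = 0.
The clause (q1') is unit, so q1 = 0.
Every clause now holds.

q1: 0,  q2: 0,  q3: 0,  q4: 0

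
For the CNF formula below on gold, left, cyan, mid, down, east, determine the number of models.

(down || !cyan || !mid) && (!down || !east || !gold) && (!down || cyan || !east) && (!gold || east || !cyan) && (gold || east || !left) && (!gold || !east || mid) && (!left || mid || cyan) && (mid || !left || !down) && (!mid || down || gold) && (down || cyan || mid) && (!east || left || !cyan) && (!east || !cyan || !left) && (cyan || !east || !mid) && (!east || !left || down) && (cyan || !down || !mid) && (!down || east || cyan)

5

There are 2^6 = 64 truth assignments over (gold, left, cyan, mid, down, east).
Split on east. With east = true, the clauses containing east are satisfied and !east drops from the rest; 0 of the 2^5 = 32 assignments to the other variables satisfy what remains.
With east = false, by the same count on the reduced clause set, 5 assignments work.
(One model: gold=F, left=F, cyan=T, mid=F, down=F, east=F.)
Total: 0 + 5 = 5.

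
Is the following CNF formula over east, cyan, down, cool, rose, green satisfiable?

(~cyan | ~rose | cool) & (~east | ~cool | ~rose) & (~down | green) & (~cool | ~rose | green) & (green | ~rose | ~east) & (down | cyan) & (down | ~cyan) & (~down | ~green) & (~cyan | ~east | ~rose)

No

Branch on down: set down = 0.
The clause (cyan) is unit, so cyan = 1.
That conflicts with the unit clause (~cyan).
Backtrack on down: now try down = 1.
The clause (green) is unit, so green = 1.
That conflicts with the unit clause (~green).
Neither down = 1 nor down = 0 works.
No assignment satisfies every clause.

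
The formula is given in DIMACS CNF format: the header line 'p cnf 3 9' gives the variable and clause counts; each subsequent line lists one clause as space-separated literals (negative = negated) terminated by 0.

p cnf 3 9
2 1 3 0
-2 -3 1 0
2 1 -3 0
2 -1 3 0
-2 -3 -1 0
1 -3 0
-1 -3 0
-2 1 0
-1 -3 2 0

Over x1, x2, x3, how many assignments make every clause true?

There are 2^3 = 8 truth assignments over (x1, x2, x3).
Split on x2. With x2 = True, the clauses containing x2 are satisfied and ¬x2 drops from the rest; 1 of the 2^2 = 4 assignments to the other variables satisfy what remains.
With x2 = False, by the same count on the reduced clause set, 0 assignments work.
Total: 1 + 0 = 1.

1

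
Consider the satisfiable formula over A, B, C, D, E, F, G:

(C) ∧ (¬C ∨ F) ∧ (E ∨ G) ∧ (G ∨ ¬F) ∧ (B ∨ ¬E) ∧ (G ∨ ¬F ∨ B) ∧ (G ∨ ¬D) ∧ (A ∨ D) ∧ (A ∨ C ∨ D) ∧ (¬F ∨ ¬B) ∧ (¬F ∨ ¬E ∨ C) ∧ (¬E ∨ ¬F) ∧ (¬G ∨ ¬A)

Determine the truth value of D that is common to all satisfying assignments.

Suppose D = False.
From the singleton clause (C), C = True.
From the singleton clause (F), F = True.
From the singleton clause (G), G = True.
From the singleton clause (A), A = True.
But (¬A) is also a unit clause — contradiction.
So every satisfying assignment has D = True.

True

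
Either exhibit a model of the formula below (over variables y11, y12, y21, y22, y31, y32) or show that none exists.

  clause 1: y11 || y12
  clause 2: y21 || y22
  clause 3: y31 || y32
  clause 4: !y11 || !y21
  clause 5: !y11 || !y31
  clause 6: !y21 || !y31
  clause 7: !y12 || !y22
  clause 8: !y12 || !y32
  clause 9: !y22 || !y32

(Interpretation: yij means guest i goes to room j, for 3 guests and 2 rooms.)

Try y11 = true.
(!y21) alone gives y21 = false.
(y22) alone gives y22 = true.
(!y31) alone gives y31 = false.
(y32) alone gives y32 = true.
That conflicts with the unit clause (!y32).
So y11 must be the other value — set y11 = false.
(y12) alone gives y12 = true.
(!y22) alone gives y22 = false.
(y21) alone gives y21 = true.
(!y31) alone gives y31 = false.
(y32) alone gives y32 = true.
That conflicts with the unit clause (!y32).
Neither y11 = true nor y11 = false works.

UNSATISFIABLE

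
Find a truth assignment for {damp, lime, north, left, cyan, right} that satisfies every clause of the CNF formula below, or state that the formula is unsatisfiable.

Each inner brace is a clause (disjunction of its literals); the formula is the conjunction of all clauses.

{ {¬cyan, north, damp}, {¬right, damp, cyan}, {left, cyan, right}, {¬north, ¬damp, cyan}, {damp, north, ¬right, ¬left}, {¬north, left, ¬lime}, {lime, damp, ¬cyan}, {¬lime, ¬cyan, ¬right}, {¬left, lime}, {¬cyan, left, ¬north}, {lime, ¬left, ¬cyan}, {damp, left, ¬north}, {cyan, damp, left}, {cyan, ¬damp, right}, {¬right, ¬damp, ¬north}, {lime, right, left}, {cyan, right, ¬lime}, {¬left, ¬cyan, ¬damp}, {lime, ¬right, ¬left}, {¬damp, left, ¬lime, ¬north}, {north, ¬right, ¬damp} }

Try left = False.
Try cyan = True.
The clause (¬north) is unit, so north = False.
The clause (damp) is unit, so damp = True.
The clause (¬right) is unit, so right = False.
The clause (lime) is unit, so lime = True.
This assignment satisfies each clause.

damp: True,  lime: True,  north: False,  left: False,  cyan: True,  right: False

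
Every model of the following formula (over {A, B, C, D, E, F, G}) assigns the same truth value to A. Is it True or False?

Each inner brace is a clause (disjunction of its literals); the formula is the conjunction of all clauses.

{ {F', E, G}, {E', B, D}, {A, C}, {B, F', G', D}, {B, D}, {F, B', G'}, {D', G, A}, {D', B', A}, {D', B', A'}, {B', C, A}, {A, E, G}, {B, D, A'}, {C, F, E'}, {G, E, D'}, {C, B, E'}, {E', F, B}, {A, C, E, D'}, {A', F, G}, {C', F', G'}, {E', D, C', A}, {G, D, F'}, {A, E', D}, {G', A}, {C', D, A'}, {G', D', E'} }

True

Suppose A = 0.
(C) alone gives C = 1.
(G') alone gives G = 0.
(D') alone gives D = 0.
(B) alone gives B = 1.
(E) alone gives E = 1.
That conflicts with the unit clause (E').
So every satisfying assignment has A = True.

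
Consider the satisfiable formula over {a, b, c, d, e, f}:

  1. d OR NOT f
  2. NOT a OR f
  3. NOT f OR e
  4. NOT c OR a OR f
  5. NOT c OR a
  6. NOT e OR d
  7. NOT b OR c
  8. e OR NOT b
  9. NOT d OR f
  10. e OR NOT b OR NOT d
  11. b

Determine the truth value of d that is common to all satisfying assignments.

True

Suppose d = false.
The clause (NOT f) is unit, so f = false.
The clause (NOT a) is unit, so a = false.
The clause (NOT c) is unit, so c = false.
The clause (NOT e) is unit, so e = false.
The clause (NOT b) is unit, so b = false.
But (b) is also a unit clause — contradiction.
So every satisfying assignment has d = True.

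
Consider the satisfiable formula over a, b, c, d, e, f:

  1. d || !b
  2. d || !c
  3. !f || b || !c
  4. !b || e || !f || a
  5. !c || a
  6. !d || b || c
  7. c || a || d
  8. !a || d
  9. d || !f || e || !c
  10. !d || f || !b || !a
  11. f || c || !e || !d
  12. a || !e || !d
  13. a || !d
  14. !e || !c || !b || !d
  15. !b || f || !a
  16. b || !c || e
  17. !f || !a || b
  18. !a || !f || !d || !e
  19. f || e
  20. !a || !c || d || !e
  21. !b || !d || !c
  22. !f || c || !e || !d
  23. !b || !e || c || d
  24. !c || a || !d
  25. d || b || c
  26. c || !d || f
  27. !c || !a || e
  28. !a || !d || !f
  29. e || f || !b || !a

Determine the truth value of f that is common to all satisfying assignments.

Suppose f = true.
Branch on d: set d = true.
Unit clause (a) forces a = true.
But (!a) is also a unit clause — contradiction.
So d must be the other value — set d = false.
Unit clause (!b) forces b = false.
Unit clause (!c) forces c = false.
But (c) is also a unit clause — contradiction.
Either choice for d ends in contradiction.
So every satisfying assignment has f = False.

False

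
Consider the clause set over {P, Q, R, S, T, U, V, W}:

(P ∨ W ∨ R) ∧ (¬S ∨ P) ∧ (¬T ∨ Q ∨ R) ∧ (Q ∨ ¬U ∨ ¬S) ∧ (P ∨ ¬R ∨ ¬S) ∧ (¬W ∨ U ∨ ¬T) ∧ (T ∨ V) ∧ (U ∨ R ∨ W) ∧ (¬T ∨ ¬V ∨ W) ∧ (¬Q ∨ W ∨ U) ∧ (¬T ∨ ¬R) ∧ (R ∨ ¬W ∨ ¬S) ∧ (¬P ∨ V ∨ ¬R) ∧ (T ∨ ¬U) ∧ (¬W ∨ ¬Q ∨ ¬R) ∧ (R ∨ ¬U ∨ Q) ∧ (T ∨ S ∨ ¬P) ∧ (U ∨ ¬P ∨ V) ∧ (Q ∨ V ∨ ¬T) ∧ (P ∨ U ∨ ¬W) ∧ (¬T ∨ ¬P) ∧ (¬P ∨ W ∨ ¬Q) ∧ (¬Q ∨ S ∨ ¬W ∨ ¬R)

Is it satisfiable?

Yes

Try S = True.
From the singleton clause (P), P = True.
From the singleton clause (¬T), T = False.
From the singleton clause (V), V = True.
From the singleton clause (¬U), U = False.
Try R = True.
Try Q = False.
All clauses hold; W can take either value.
A satisfying assignment: P=True, Q=False, R=True, S=True, T=False, U=False, V=True, W=False.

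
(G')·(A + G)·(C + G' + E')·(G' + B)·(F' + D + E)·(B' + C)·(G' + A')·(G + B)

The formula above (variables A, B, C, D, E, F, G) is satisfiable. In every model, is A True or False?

Suppose A = 0.
The clause (G') is unit, so G = 0.
Now (G) is unsatisfied and unit — conflict.
So every satisfying assignment has A = True.

True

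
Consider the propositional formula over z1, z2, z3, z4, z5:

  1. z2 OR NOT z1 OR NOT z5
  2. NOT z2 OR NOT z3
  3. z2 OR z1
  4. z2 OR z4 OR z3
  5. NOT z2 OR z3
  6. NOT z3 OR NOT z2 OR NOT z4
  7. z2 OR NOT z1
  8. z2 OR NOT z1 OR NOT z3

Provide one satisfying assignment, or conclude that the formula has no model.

UNSATISFIABLE

Case z2 = false:
The clause (z1) is unit, so z1 = true.
Now (NOT z1) is unsatisfied and unit — conflict.
Backtrack on z2: now try z2 = true.
The clause (NOT z3) is unit, so z3 = false.
Now (z3) is unsatisfied and unit — conflict.
Either choice for z2 ends in contradiction.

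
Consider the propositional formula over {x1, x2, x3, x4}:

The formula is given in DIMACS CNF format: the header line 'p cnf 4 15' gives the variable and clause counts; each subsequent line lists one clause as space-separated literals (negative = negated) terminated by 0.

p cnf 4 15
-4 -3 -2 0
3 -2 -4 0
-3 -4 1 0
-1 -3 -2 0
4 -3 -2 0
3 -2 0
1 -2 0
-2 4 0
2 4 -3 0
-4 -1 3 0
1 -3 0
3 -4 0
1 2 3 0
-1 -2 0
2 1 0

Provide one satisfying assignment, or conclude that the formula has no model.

x1=True, x2=False, x3=True, x4=True

Suppose x3 = True.
(x1) alone gives x1 = True.
(¬x2) alone gives x2 = False.
(x4) alone gives x4 = True.
All clauses are satisfied.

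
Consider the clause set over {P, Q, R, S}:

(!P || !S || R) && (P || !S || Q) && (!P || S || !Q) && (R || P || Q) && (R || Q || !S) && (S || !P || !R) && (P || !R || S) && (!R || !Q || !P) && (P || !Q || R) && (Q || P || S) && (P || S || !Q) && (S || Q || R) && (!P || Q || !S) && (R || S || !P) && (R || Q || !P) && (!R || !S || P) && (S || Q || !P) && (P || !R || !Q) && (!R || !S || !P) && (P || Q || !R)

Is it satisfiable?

No

Branch on P: set P = false.
Branch on S: set S = false.
(!R) alone gives R = false.
(Q) alone gives Q = true.
That conflicts with the unit clause (!Q).
Backtrack on S: now try S = true.
(Q) alone gives Q = true.
(R) alone gives R = true.
That conflicts with the unit clause (!R).
Both values of S lead to a conflict.
Backtrack on P: now try P = true.
Branch on S: set S = false.
(!Q) alone gives Q = false.
That conflicts with the unit clause (Q).
Backtrack on S: now try S = true.
(R) alone gives R = true.
That conflicts with the unit clause (!R).
Both values of S lead to a conflict.
Both values of P lead to a conflict.
No assignment satisfies every clause.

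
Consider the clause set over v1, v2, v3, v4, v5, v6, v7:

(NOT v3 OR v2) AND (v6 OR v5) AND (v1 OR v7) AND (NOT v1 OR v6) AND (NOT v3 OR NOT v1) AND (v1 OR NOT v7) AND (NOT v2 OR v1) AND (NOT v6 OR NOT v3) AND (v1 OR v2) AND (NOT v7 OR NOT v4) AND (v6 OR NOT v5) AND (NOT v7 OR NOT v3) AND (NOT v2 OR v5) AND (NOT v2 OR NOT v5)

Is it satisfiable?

Suppose v3 = false.
Suppose v6 = true.
Suppose v1 = true.
Suppose v7 = false.
Suppose v2 = false.
All clauses hold; v4, v5 can take either value.
A satisfying assignment: v1=true; v2=false; v3=false; v4=false; v5=true; v6=true; v7=false.

Yes, satisfiable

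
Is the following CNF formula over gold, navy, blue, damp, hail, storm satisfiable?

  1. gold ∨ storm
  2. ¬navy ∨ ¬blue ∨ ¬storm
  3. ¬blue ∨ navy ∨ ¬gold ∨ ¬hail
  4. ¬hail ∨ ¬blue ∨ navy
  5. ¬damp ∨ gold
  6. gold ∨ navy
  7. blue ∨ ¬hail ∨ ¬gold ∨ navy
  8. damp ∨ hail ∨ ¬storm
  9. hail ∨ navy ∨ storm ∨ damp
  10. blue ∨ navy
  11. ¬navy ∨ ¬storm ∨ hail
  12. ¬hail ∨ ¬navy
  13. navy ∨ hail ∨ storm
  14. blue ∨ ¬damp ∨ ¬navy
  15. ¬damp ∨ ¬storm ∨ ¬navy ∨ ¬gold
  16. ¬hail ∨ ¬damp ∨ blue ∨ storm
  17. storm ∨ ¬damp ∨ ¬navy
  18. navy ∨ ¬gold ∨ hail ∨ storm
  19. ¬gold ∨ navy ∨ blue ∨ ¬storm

Branch on gold: set gold = True.
Branch on blue: set blue = True.
Branch on navy: set navy = False.
(¬hail) alone gives hail = False.
(storm) alone gives storm = True.
(damp) alone gives damp = True.
Every clause now holds.
A satisfying assignment: gold ↦ True, navy ↦ False, blue ↦ True, damp ↦ True, hail ↦ False, storm ↦ True.

Yes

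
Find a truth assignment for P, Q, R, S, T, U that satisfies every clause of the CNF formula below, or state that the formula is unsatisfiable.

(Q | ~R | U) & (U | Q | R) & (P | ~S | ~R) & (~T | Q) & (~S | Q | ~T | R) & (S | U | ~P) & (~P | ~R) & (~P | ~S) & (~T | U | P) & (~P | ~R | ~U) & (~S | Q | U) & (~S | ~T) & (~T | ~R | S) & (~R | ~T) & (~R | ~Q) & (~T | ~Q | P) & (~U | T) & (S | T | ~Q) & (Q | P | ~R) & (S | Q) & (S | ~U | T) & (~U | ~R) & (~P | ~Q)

Suppose T = 0.
(~U) alone gives U = 0.
Suppose Q = 1.
(~R) alone gives R = 0.
(S) alone gives S = 1.
(~P) alone gives P = 0.
Every clause now holds.

P: 0,  Q: 1,  R: 0,  S: 1,  T: 0,  U: 0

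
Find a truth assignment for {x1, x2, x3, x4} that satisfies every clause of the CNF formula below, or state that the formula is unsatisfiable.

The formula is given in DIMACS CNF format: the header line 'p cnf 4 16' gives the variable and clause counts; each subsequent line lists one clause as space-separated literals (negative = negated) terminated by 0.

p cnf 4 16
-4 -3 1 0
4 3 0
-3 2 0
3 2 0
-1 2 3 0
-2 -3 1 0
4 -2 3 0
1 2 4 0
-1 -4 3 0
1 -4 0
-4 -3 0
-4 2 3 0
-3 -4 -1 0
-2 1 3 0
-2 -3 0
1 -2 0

UNSATISFIABLE

Branch on x4: set x4 = True.
Unit clause (x1) forces x1 = True.
Unit clause (x3) forces x3 = True.
That conflicts with the unit clause (¬x3).
Undo x4 and try x4 = False.
Unit clause (x3) forces x3 = True.
Unit clause (x2) forces x2 = True.
That conflicts with the unit clause (¬x2).
Both values of x4 lead to a conflict.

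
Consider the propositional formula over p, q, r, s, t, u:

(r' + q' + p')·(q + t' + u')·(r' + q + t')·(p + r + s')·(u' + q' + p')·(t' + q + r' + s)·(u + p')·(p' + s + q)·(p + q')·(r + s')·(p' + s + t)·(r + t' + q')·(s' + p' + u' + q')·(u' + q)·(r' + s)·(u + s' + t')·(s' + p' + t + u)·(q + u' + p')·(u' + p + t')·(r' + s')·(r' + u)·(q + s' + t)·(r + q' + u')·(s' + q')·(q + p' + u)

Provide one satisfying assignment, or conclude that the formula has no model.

p=0,  q=0,  r=0,  s=0,  t=0,  u=0

Try u = 0.
The clause (p') is unit, so p = 0.
The clause (q') is unit, so q = 0.
The clause (r') is unit, so r = 0.
The clause (s') is unit, so s = 0.
All clauses hold; t can take either value.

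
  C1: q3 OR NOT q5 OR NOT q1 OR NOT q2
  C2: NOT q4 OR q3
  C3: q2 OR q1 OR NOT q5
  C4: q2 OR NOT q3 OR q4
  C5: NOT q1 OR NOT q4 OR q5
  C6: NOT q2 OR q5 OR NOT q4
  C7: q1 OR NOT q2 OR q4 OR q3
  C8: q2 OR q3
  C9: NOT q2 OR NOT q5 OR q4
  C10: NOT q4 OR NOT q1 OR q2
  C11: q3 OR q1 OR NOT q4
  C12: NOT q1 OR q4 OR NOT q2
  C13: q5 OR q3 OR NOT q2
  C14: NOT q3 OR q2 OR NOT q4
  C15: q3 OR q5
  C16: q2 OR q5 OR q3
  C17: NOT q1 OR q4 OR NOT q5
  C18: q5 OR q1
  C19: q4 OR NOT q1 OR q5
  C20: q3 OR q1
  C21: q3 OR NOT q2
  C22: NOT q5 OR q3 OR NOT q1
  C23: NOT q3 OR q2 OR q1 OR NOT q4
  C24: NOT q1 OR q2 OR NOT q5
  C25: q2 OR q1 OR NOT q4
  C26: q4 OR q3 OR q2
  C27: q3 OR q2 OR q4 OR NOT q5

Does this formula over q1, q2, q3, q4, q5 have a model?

Case q4 = true:
From the singleton clause (q3), q3 = true.
From the singleton clause (q2), q2 = true.
From the singleton clause (q5), q5 = true.
No clause remains; q1 is free.
A satisfying assignment: q1=true, q2=true, q3=true, q4=true, q5=true.

Satisfiable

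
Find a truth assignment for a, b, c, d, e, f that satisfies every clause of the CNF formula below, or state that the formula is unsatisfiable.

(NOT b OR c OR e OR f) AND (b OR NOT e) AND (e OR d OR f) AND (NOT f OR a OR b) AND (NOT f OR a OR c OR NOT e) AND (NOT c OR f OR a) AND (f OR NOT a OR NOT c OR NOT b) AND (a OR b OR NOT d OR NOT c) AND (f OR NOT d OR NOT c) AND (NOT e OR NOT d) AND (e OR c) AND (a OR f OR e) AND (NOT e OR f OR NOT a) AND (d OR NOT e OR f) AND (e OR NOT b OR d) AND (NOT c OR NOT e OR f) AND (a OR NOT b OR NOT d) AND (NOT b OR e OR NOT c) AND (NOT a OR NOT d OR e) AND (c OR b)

Suppose b = true.
Suppose e = true.
The clause (NOT d) is unit, so d = false.
The clause (f) is unit, so f = true.
Suppose a = true.
Every clause is now satisfied; c is unconstrained.

a: true; b: true; c: true; d: false; e: true; f: true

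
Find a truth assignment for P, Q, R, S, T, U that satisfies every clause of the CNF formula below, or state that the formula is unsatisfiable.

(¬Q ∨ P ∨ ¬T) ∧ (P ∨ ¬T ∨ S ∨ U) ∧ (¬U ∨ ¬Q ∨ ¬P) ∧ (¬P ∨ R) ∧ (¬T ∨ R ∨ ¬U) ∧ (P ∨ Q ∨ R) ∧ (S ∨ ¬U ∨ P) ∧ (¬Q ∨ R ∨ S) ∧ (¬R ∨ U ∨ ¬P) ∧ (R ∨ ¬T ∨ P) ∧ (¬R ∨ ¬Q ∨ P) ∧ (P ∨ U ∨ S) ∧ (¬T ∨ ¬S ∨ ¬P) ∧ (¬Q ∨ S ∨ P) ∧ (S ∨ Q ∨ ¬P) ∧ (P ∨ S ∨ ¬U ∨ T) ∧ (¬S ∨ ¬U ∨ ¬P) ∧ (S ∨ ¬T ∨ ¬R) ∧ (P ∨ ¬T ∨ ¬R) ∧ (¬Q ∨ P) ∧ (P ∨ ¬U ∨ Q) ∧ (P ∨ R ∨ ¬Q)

P: False,  Q: False,  R: True,  S: True,  T: False,  U: False

Branch on P: set P = False.
From the singleton clause (¬Q), Q = False.
From the singleton clause (R), R = True.
From the singleton clause (¬T), T = False.
From the singleton clause (¬U), U = False.
From the singleton clause (S), S = True.
All clauses are satisfied.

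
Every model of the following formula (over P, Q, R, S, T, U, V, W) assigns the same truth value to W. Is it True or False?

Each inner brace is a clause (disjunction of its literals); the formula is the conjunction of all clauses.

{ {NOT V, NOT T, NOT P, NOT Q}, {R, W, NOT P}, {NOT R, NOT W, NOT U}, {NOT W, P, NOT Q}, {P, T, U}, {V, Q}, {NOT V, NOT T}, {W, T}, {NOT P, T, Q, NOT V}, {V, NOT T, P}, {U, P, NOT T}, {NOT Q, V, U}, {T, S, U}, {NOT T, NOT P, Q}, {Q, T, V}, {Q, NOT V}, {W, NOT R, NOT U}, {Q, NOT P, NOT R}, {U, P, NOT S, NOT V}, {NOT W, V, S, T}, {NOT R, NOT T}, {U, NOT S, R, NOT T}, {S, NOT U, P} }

True

Suppose W = false.
From the singleton clause (T), T = true.
From the singleton clause (NOT V), V = false.
From the singleton clause (Q), Q = true.
From the singleton clause (P), P = true.
From the singleton clause (R), R = true.
Now (NOT R) is unsatisfied and unit — conflict.
So every satisfying assignment has W = True.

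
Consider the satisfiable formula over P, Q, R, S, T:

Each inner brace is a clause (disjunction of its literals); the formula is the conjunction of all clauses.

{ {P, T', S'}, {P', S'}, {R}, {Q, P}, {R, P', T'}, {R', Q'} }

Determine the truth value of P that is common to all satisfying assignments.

True

Suppose P = 0.
The clause (R) is unit, so R = 1.
The clause (Q) is unit, so Q = 1.
But (Q') is also a unit clause — contradiction.
So every satisfying assignment has P = True.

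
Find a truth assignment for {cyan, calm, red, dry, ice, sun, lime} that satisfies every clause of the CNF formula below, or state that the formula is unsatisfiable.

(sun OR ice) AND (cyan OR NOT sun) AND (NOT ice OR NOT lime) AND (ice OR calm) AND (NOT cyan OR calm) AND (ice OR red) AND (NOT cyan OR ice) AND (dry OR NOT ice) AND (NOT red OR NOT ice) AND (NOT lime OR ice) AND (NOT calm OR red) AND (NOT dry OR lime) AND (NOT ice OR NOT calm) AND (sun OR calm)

UNSATISFIABLE

Case sun = true:
The clause (cyan) is unit, so cyan = true.
The clause (calm) is unit, so calm = true.
The clause (ice) is unit, so ice = true.
But (NOT ice) is also a unit clause — contradiction.
Backtrack on sun: now try sun = false.
The clause (ice) is unit, so ice = true.
The clause (NOT lime) is unit, so lime = false.
The clause (dry) is unit, so dry = true.
But (NOT dry) is also a unit clause — contradiction.
Either choice for sun ends in contradiction.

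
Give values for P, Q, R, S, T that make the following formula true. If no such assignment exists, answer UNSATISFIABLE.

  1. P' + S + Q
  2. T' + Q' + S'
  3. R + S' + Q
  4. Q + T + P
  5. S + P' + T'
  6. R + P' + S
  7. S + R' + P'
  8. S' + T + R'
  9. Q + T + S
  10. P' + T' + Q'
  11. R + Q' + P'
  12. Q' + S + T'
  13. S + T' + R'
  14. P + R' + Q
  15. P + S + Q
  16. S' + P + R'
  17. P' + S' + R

P=0; Q=1; R=0; S=0; T=0

Branch on P: set P = 0.
Branch on Q: set Q = 1.
Branch on T: set T = 0.
Branch on S: set S = 0.
Every clause is now satisfied; R is unconstrained.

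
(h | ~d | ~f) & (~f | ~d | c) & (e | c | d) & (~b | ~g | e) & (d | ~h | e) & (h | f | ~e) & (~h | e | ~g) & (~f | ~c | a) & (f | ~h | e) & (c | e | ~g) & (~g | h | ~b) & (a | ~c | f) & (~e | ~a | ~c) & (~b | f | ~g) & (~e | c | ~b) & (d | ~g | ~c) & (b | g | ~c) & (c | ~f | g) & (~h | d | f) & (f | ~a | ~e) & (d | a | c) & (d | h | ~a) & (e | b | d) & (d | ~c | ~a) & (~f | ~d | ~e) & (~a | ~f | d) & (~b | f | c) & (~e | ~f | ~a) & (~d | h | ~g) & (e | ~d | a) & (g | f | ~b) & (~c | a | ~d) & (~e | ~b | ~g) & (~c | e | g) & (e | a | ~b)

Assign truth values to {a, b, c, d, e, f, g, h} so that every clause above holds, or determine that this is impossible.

a: 1,  b: 0,  c: 0,  d: 1,  e: 0,  f: 0,  g: 0,  h: 0

Branch on h: set h = 0.
Branch on d: set d = 1.
Unit clause (~f) forces f = 0.
Unit clause (~e) forces e = 0.
Unit clause (~g) forces g = 0.
Unit clause (a) forces a = 1.
Unit clause (~b) forces b = 0.
Unit clause (~c) forces c = 0.
All clauses are satisfied.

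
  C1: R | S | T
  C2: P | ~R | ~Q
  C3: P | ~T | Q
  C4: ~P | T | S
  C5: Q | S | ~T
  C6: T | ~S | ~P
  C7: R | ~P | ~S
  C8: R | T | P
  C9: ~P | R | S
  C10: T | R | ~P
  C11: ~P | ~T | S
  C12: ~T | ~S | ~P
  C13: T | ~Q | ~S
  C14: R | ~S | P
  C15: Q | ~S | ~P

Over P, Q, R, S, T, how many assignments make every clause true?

There are 2^5 = 32 truth assignments over (P, Q, R, S, T).
Split on Q. With Q = 1, the clauses containing Q are satisfied and ~Q drops from the rest; 1 of the 2^4 = 16 assignments to the other variables satisfy what remains.
With Q = 0, by the same count on the reduced clause set, 2 assignments work.
(One model: P=F, Q=F, R=T, S=F, T=F.)
Total: 1 + 2 = 3.

3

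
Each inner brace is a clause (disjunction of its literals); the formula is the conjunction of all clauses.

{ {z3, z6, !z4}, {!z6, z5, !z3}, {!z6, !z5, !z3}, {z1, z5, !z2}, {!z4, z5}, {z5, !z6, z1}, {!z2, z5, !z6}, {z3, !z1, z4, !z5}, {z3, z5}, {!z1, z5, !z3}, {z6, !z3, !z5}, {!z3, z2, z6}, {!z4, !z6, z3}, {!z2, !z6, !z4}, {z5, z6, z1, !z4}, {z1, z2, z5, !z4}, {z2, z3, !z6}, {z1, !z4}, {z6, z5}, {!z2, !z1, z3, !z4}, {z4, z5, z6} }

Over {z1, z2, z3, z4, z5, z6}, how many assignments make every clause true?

3

There are 2^6 = 64 truth assignments over (z1, z2, z3, z4, z5, z6).
Split on z2. With z2 = true, the clauses containing z2 are satisfied and !z2 drops from the rest; 2 of the 2^5 = 32 assignments to the other variables satisfy what remains.
With z2 = false, by the same count on the reduced clause set, 1 assignment works.
(One model: z1=F, z2=F, z3=F, z4=F, z5=T, z6=F.)
Total: 2 + 1 = 3.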